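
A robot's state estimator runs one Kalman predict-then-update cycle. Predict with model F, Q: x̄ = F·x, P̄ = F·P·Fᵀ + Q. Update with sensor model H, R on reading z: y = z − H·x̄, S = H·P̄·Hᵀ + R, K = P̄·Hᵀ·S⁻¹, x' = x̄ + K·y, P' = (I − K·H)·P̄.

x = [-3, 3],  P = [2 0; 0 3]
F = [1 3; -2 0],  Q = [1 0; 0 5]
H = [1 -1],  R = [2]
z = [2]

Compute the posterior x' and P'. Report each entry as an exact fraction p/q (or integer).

x̄ = F·x = [6, 6]
P̄ = F·P·Fᵀ + Q = [30 -4; -4 13]
y = z − H·x̄ = [2]
S = H·P̄·Hᵀ + R = [53]
K = P̄·Hᵀ·S⁻¹ = [34/53; -17/53]
x' = x̄ + K·y = [386/53, 284/53]
P' = (I − K·H)·P̄ = [434/53 366/53; 366/53 400/53]

x' = [386/53, 284/53]
P' = [434/53 366/53; 366/53 400/53]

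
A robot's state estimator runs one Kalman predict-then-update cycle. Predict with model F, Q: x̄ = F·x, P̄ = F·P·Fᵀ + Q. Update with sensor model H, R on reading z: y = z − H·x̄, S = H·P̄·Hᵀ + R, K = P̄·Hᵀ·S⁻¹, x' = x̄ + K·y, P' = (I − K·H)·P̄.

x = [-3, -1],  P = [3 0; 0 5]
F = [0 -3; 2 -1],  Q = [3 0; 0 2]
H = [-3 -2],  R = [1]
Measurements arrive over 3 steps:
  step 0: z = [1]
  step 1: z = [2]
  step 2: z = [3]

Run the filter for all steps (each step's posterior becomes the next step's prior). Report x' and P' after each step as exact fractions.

step 0: x' = [3, -5], P' = [2796/689 -4107/689; -4107/689 6202/689]
step 1: x' = [-13497/69494, -406727/590699], P' = [60333/69494 -41424/34747; -41424/34747 1106344/590699]
step 2: x' = [-111294/923395, -73583842/56327095], P' = [3191421/3693580 -1093758/923395; -1093758/923395 104696936/56327095]

step 0: x̄ = F·x = [3, -5]
step 0: P̄ = F·P·Fᵀ + Q = [48 15; 15 19]
step 0: y = z − H·x̄ = [0]
step 0: S = H·P̄·Hᵀ + R = [689]
step 0: K = P̄·Hᵀ·S⁻¹ = [-174/689; -83/689]
step 0: x' = x̄ + K·y = [3, -5]
step 0: P' = (I − K·H)·P̄ = [2796/689 -4107/689; -4107/689 6202/689]
step 1: x̄ = F·x = [15, 11]
step 1: P̄ = F·P·Fᵀ + Q = [57885/689 816/13; 816/13 664/13]
step 1: y = z − H·x̄ = [69]
step 1: S = H·P̄·Hᵀ + R = [1181398/689]
step 1: K = P̄·Hᵀ·S⁻¹ = [-15303/69494; -100064/590699]
step 1: x' = x̄ + K·y = [-13497/69494, -406727/590699]
step 1: P' = (I − K·H)·P̄ = [60333/69494 -41424/34747; -41424/34747 1106344/590699]
step 2: x̄ = F·x = [1220181/590699, 177278/590699]
step 2: P̄ = F·P·Fᵀ + Q = [11729193/590699 7544280/590699; 7544280/590699 7155896/590699]
step 2: y = z − H·x̄ = [5787196/590699]
step 2: S = H·P̄·Hᵀ + R = [225308380/590699]
step 2: K = P̄·Hᵀ·S⁻¹ = [-824199/3693580; -9236158/56327095]
step 2: x' = x̄ + K·y = [-111294/923395, -73583842/56327095]
step 2: P' = (I − K·H)·P̄ = [3191421/3693580 -1093758/923395; -1093758/923395 104696936/56327095]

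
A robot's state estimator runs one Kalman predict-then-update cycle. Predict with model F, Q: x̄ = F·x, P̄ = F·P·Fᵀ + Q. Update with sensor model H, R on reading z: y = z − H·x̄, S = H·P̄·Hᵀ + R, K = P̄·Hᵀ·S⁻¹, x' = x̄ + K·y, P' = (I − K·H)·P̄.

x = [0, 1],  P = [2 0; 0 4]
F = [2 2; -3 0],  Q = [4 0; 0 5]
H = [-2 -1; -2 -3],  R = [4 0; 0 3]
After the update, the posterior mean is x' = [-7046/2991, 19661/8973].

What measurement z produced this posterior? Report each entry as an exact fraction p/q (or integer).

x̄ = F·x = [2, 0]
P̄ = F·P·Fᵀ + Q = [28 -12; -12 23]
S = H·P̄·Hᵀ + R = [91 85; 85 178]
K = P̄·Hᵀ·S⁻¹ = [-2044/2991 640/2991; 4003/8973 -4180/8973]
x' − x̄ = [-13028/2991, 19661/8973] = K·y
y = (KᵀK)⁻¹·Kᵀ·(x' − x̄) = [7, 2]
z = y + H·x̄ = [7, 2] + [-4, -4] = [3, -2]

z = [3, -2]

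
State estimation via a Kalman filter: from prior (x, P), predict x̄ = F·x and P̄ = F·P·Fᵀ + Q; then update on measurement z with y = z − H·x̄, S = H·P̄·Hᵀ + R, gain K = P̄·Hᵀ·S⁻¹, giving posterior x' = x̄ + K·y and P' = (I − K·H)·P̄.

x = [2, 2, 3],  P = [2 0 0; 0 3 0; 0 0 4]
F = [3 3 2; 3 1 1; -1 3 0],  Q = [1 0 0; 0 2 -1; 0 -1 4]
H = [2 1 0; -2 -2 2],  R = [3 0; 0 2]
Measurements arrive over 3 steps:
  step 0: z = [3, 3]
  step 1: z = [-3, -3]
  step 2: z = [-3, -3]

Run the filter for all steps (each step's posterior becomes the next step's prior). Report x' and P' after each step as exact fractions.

step 0: x̄ = F·x = [18, 11, 4]
step 0: P̄ = F·P·Fᵀ + Q = [62 35 21; 35 27 2; 21 2 33]
step 0: y = z − H·x̄ = [-44, 53]
step 0: S = H·P̄·Hᵀ + R = [418 -424; -424 586]
step 0: K = P̄·Hᵀ·S⁻¹ = [14363/32586 970/16293; 2981/32586 -2258/16293; 8566/16293 6754/16293]
step 0: x' = x̄ + K·y = [9566/5431, -2011/5431, 15410/5431]
step 0: P' = (I − K·H)·P̄ = [31495/32586 -19901/32586 6767/16293; -19901/32586 48745/32586 12164/16293; 6767/16293 12164/16293 25685/16293]
step 1: x̄ = F·x = [53485/5431, 42097/5431, -15599/5431]
step 1: P̄ = F·P·Fᵀ + Q = [528176/16293 268532/16293 171857/16293; 268532/16293 229598/16293 -40297/16293; 171857/16293 -40297/16293 359975/16293]
step 1: y = z − H·x̄ = [-165360/5431, 206069/5431]
step 1: S = H·P̄·Hᵀ + R = [1155103/5431 -1192086/5431; -1192086/5431 5599358/16293]
step 1: K = P̄·Hᵀ·S⁻¹ = [90506446/202967053 12506089/202967053; 13555124/202967053 -30376565/202967053; 102273441/202967053 81880396/202967053]
step 1: x' = x̄ + K·y = [-282330294/202967053, 7947036/202967053, -590132193/202967053]
step 1: P' = (I − K·H)·P̄ = [179259094/202967053 -86998850/202967053 104766333/202967053; -86998850/202967053 214663072/202967053 97287657/202967053; 104766333/202967053 97287657/202967053 283934386/202967053]
step 2: x̄ = F·x = [-2003414160/202967053, -1429176039/202967053, 306171402/202967053]
step 2: P̄ = F·P·Fᵀ + Q = [5742672671/202967053 3210538916/202967053 1246390542/202967053; 3210538916/202967053 2819043622/202967053 -605649281/202967053; 1246390542/202967053 -605649281/202967053 3445088054/202967053]
step 2: y = z − H·x̄ = [4827103200/202967053, -8086424361/202967053]
step 2: S = H·P̄·Hᵀ + R = [39240791129/202967053 -44097747818/202967053; -44097747818/202967053 68991532734/202967053]
step 2: K = P̄·Hᵀ·S⁻¹ = [823248584092/1878804839977 106450499089/1878804839977; 128820372692/1878804839977 -279047619905/1878804839977; 71540006375/144523449229 57475761816/144523449229]
step 2: x' = x̄ + K·y = [-3207034073133/1878804839977, 951799036434/1878804839977, -370471259406/144523449229]
step 2: P' = (I − K·H)·P̄ = [1634675133997/1878804839977 -799604515718/1878804839977 72424701336/144523449229; -799604515718/1878804839977 1985670149512/1878804839977 69770616453/144523449229; 72424701336/144523449229 69770616453/144523449229 199671079605/144523449229]

step 0: x' = [9566/5431, -2011/5431, 15410/5431], P' = [31495/32586 -19901/32586 6767/16293; -19901/32586 48745/32586 12164/16293; 6767/16293 12164/16293 25685/16293]
step 1: x' = [-282330294/202967053, 7947036/202967053, -590132193/202967053], P' = [179259094/202967053 -86998850/202967053 104766333/202967053; -86998850/202967053 214663072/202967053 97287657/202967053; 104766333/202967053 97287657/202967053 283934386/202967053]
step 2: x' = [-3207034073133/1878804839977, 951799036434/1878804839977, -370471259406/144523449229], P' = [1634675133997/1878804839977 -799604515718/1878804839977 72424701336/144523449229; -799604515718/1878804839977 1985670149512/1878804839977 69770616453/144523449229; 72424701336/144523449229 69770616453/144523449229 199671079605/144523449229]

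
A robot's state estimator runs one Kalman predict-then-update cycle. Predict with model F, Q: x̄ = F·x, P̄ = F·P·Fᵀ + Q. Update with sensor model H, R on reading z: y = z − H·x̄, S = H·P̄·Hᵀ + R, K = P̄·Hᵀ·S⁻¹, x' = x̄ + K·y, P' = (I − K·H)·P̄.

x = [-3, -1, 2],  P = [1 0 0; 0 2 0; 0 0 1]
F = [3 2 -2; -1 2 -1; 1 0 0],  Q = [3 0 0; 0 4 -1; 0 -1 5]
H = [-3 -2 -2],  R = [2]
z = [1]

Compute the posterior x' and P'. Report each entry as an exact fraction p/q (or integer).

x' = [-623/201, 323/67, -161/201]
P' = [592/201 -221/67 -179/201; -221/67 1201/134 -523/134; -179/201 -523/134 2123/402]

x̄ = F·x = [-15, -1, -3]
P̄ = F·P·Fᵀ + Q = [24 7 3; 7 14 -2; 3 -2 6]
y = z − H·x̄ = [-52]
S = H·P̄·Hᵀ + R = [402]
K = P̄·Hᵀ·S⁻¹ = [-46/201; -15/134; -17/402]
x' = x̄ + K·y = [-623/201, 323/67, -161/201]
P' = (I − K·H)·P̄ = [592/201 -221/67 -179/201; -221/67 1201/134 -523/134; -179/201 -523/134 2123/402]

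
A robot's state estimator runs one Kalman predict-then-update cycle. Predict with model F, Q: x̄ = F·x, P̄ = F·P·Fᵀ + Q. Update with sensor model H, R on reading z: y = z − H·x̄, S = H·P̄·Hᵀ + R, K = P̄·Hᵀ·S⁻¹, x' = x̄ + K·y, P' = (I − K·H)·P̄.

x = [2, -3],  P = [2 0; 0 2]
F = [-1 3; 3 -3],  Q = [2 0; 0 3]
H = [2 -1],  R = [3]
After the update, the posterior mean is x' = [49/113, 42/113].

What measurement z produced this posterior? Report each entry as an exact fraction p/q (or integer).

x̄ = F·x = [-11, 15]
P̄ = F·P·Fᵀ + Q = [22 -24; -24 39]
S = H·P̄·Hᵀ + R = [226]
K = P̄·Hᵀ·S⁻¹ = [34/113; -87/226]
x' − x̄ = [1292/113, -1653/113] = K·y
y = (KᵀK)⁻¹·Kᵀ·(x' − x̄) = [38]
z = y + H·x̄ = [38] + [-37] = [1]

z = [1]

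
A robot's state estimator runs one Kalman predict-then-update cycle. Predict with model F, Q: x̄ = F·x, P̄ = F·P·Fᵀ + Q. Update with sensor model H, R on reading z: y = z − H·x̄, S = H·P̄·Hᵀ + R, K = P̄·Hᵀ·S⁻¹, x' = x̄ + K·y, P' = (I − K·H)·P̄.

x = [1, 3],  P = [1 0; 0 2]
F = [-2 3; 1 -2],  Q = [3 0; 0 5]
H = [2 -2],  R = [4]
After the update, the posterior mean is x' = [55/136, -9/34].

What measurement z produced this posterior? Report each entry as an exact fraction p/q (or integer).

x̄ = F·x = [7, -5]
P̄ = F·P·Fᵀ + Q = [25 -14; -14 14]
S = H·P̄·Hᵀ + R = [272]
K = P̄·Hᵀ·S⁻¹ = [39/136; -7/34]
x' − x̄ = [-897/136, 161/34] = K·y
y = (KᵀK)⁻¹·Kᵀ·(x' − x̄) = [-23]
z = y + H·x̄ = [-23] + [24] = [1]

z = [1]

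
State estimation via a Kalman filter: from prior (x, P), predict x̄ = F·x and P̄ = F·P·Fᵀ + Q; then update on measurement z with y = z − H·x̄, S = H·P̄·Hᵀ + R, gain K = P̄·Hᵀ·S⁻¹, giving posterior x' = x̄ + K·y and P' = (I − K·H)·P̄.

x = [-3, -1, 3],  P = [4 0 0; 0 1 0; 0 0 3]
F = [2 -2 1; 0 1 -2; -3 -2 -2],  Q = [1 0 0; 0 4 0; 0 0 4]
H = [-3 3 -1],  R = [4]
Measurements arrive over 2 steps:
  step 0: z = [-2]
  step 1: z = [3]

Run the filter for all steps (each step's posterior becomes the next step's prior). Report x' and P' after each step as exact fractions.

step 0: x' = [-87/17, -54/17, 137/17], P' = [524/51 242/51 -806/51; 242/51 1844/357 190/357; -806/51 190/357 17288/357]
step 1: x' = [73030/248047, 1064260/248047, 2267153/248047], P' = [2117992/744141 -306606/248047 -2989054/248047; -306606/248047 3711328/248047 11757594/248047; -2989054/248047 11757594/248047 44195336/248047]

step 0: x̄ = F·x = [-1, -7, 5]
step 0: P̄ = F·P·Fᵀ + Q = [24 -8 -26; -8 17 10; -26 10 56]
step 0: y = z − H·x̄ = [21]
step 0: S = H·P̄·Hᵀ + R = [357]
step 0: K = P̄·Hᵀ·S⁻¹ = [-10/51; 65/357; 52/357]
step 0: x' = x̄ + K·y = [-87/17, -54/17, 137/17]
step 0: P' = (I − K·H)·P̄ = [524/51 242/51 -806/51; 242/51 1844/357 190/357; -806/51 190/357 17288/357]
step 1: x̄ = F·x = [71/17, -328/17, 95/17]
step 1: P̄ = F·P·Fᵀ + Q = [2813/357 -3786/119 -1982/119; -3786/119 23888/119 8970/119; -1982/119 8970/119 21704/119]
step 1: y = z − H·x̄ = [79]
step 1: S = H·P̄·Hᵀ + R = [14591/7]
step 1: K = P̄·Hᵀ·S⁻¹ = [-717/14591; 4356/14591; 656/14591]
step 1: x' = x̄ + K·y = [73030/248047, 1064260/248047, 2267153/248047]
step 1: P' = (I − K·H)·P̄ = [2117992/744141 -306606/248047 -2989054/248047; -306606/248047 3711328/248047 11757594/248047; -2989054/248047 11757594/248047 44195336/248047]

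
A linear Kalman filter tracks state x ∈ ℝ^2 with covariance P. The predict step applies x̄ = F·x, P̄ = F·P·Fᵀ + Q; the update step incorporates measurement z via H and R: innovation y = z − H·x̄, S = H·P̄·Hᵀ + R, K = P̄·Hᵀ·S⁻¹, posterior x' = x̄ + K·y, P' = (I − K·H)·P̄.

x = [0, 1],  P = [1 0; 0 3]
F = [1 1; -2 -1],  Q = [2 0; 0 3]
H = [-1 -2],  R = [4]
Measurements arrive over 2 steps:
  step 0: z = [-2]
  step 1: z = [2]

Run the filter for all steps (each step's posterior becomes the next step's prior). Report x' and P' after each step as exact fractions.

step 0: x' = [3/5, 1/2], P' = [82/15 -3; -3 5/2]
step 1: x' = [554/517, -800/517], P' = [5432/1551 -3010/1551; -3010/1551 3083/1551]

step 0: x̄ = F·x = [1, -1]
step 0: P̄ = F·P·Fᵀ + Q = [6 -5; -5 10]
step 0: y = z − H·x̄ = [-3]
step 0: S = H·P̄·Hᵀ + R = [30]
step 0: K = P̄·Hᵀ·S⁻¹ = [2/15; -1/2]
step 0: x' = x̄ + K·y = [3/5, 1/2]
step 0: P' = (I − K·H)·P̄ = [82/15 -3; -3 5/2]
step 1: x̄ = F·x = [11/10, -17/10]
step 1: P̄ = F·P·Fᵀ + Q = [119/30 -133/30; -133/30 461/30]
step 1: y = z − H·x̄ = [-3/10]
step 1: S = H·P̄·Hᵀ + R = [517/10]
step 1: K = P̄·Hᵀ·S⁻¹ = [49/517; -263/517]
step 1: x' = x̄ + K·y = [554/517, -800/517]
step 1: P' = (I − K·H)·P̄ = [5432/1551 -3010/1551; -3010/1551 3083/1551]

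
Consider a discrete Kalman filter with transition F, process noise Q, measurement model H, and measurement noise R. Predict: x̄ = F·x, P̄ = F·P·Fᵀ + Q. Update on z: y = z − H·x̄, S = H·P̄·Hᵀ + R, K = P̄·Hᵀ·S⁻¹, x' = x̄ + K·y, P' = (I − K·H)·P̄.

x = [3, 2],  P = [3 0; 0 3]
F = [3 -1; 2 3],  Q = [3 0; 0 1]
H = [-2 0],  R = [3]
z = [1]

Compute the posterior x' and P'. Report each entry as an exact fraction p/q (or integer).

x' = [-1/3, 10]
P' = [11/15 1/5; 1/5 188/5]

x̄ = F·x = [7, 12]
P̄ = F·P·Fᵀ + Q = [33 9; 9 40]
y = z − H·x̄ = [15]
S = H·P̄·Hᵀ + R = [135]
K = P̄·Hᵀ·S⁻¹ = [-22/45; -2/15]
x' = x̄ + K·y = [-1/3, 10]
P' = (I − K·H)·P̄ = [11/15 1/5; 1/5 188/5]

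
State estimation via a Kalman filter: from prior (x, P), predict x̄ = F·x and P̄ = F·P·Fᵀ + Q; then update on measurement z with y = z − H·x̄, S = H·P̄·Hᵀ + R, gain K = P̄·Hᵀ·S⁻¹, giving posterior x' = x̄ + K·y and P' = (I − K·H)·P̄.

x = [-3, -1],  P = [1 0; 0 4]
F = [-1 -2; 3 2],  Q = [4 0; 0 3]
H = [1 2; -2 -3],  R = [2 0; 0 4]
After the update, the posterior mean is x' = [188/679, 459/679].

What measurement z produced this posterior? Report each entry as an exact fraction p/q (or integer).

z = [2, -3]

x̄ = F·x = [5, -11]
P̄ = F·P·Fᵀ + Q = [21 -19; -19 28]
S = H·P̄·Hᵀ + R = [59 -77; -77 112]
K = P̄·Hᵀ·S⁻¹ = [-107/97 -424/679; 86/97 135/679]
x' − x̄ = [-3207/679, 7928/679] = K·y
y = (KᵀK)⁻¹·Kᵀ·(x' − x̄) = [19, -26]
z = y + H·x̄ = [19, -26] + [-17, 23] = [2, -3]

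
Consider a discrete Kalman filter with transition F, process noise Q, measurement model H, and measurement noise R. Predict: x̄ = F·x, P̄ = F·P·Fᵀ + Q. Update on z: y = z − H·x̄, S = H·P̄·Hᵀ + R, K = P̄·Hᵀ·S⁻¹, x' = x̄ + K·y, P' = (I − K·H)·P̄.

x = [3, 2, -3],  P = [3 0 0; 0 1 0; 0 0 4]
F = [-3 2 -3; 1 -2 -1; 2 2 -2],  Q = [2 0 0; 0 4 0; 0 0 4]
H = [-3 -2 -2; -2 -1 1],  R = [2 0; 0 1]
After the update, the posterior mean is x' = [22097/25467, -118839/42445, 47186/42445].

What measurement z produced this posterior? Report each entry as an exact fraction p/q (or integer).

z = [1, 2]

x̄ = F·x = [4, 2, 16]
P̄ = F·P·Fᵀ + Q = [69 -1 10; -1 15 10; 10 10 36]
S = H·P̄·Hᵀ + R = [1015 375; 375 264]
K = P̄·Hᵀ·S⁻¹ = [-785/8489 -8906/25467; -3761/42445 972/8489; -11486/42445 3456/8489]
x' − x̄ = [-79771/25467, -203729/42445, -631934/42445] = K·y
y = (KᵀK)⁻¹·Kᵀ·(x' − x̄) = [49, -4]
z = y + H·x̄ = [49, -4] + [-48, 6] = [1, 2]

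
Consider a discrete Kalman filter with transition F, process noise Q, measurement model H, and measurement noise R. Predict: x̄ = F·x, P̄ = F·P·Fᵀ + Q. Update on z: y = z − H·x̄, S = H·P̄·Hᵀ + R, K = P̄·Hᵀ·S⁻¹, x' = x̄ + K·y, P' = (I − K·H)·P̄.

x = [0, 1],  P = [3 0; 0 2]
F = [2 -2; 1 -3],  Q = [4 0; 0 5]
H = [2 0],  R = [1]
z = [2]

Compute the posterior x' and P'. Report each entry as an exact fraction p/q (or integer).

x' = [94/97, -75/97]
P' = [24/97 18/97; 18/97 1226/97]

x̄ = F·x = [-2, -3]
P̄ = F·P·Fᵀ + Q = [24 18; 18 26]
y = z − H·x̄ = [6]
S = H·P̄·Hᵀ + R = [97]
K = P̄·Hᵀ·S⁻¹ = [48/97; 36/97]
x' = x̄ + K·y = [94/97, -75/97]
P' = (I − K·H)·P̄ = [24/97 18/97; 18/97 1226/97]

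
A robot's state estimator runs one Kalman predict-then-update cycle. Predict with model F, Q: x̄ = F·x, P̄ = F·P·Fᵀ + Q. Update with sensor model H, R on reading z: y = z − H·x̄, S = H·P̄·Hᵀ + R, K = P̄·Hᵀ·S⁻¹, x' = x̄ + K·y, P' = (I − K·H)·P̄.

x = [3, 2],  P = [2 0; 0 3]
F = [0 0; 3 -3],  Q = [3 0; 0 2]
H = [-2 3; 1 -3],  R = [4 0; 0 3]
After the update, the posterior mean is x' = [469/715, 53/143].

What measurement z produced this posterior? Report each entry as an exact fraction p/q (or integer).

z = [-1, -1]

x̄ = F·x = [0, 3]
P̄ = F·P·Fᵀ + Q = [3 0; 0 47]
S = H·P̄·Hᵀ + R = [439 -429; -429 429]
K = P̄·Hᵀ·S⁻¹ = [-3/10 -419/1430; 0 -47/143]
x' − x̄ = [469/715, -376/143] = K·y
y = (KᵀK)⁻¹·Kᵀ·(x' − x̄) = [-10, 8]
z = y + H·x̄ = [-10, 8] + [9, -9] = [-1, -1]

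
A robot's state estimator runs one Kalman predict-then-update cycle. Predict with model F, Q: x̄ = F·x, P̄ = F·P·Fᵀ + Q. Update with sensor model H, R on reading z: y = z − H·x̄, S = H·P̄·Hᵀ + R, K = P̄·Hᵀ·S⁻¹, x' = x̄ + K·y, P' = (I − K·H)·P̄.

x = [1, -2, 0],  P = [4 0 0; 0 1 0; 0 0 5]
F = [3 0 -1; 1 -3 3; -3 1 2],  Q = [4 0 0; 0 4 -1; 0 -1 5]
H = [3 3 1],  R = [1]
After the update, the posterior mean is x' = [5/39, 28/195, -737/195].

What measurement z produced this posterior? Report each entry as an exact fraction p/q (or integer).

z = [-3]

x̄ = F·x = [3, 7, -5]
P̄ = F·P·Fᵀ + Q = [45 -3 -46; -3 62 14; -46 14 62]
S = H·P̄·Hᵀ + R = [780]
K = P̄·Hᵀ·S⁻¹ = [4/39; 191/780; -17/390]
x' − x̄ = [-112/39, -1337/195, 238/195] = K·y
y = (KᵀK)⁻¹·Kᵀ·(x' − x̄) = [-28]
z = y + H·x̄ = [-28] + [25] = [-3]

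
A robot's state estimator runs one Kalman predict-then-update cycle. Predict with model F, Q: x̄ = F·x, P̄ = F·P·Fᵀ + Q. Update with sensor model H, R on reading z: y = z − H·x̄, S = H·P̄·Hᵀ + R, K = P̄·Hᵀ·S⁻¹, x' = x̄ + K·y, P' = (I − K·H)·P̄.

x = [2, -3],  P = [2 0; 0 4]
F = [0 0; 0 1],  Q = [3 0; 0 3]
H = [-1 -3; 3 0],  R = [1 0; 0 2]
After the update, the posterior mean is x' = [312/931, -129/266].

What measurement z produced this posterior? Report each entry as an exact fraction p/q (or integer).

x̄ = F·x = [0, -3]
P̄ = F·P·Fᵀ + Q = [3 0; 0 7]
S = H·P̄·Hᵀ + R = [67 -9; -9 29]
K = P̄·Hᵀ·S⁻¹ = [-3/931 288/931; -87/266 -27/266]
x' − x̄ = [312/931, 669/266] = K·y
y = (KᵀK)⁻¹·Kᵀ·(x' − x̄) = [-8, 1]
z = y + H·x̄ = [-8, 1] + [9, 0] = [1, 1]

z = [1, 1]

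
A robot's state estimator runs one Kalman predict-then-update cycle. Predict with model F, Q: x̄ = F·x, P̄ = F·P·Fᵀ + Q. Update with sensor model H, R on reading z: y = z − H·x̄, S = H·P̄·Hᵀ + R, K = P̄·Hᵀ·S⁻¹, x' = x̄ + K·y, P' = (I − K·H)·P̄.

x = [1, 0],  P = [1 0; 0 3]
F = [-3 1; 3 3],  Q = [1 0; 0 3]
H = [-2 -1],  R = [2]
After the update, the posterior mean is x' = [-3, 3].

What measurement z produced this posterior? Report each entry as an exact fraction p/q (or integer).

x̄ = F·x = [-3, 3]
P̄ = F·P·Fᵀ + Q = [13 0; 0 39]
S = H·P̄·Hᵀ + R = [93]
K = P̄·Hᵀ·S⁻¹ = [-26/93; -13/31]
x' − x̄ = [0, 0] = K·y
y = (KᵀK)⁻¹·Kᵀ·(x' − x̄) = [0]
z = y + H·x̄ = [0] + [3] = [3]

z = [3]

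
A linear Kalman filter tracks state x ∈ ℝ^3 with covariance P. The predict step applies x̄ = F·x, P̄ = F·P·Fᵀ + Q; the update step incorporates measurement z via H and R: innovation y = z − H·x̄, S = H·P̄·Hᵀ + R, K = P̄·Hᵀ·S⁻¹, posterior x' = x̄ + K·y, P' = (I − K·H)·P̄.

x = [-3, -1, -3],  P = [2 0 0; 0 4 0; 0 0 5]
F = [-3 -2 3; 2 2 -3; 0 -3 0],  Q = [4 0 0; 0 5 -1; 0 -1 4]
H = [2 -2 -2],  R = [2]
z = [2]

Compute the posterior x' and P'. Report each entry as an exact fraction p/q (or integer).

x̄ = F·x = [2, 1, 3]
P̄ = F·P·Fᵀ + Q = [83 -73 24; -73 74 -25; 24 -25 40]
y = z − H·x̄ = [6]
S = H·P̄·Hᵀ + R = [982]
K = P̄·Hᵀ·S⁻¹ = [132/491; -122/491; 9/491]
x' = x̄ + K·y = [1774/491, -241/491, 1527/491]
P' = (I − K·H)·P̄ = [5905/491 -3635/491 9408/491; -3635/491 6566/491 -10079/491; 9408/491 -10079/491 19478/491]

x' = [1774/491, -241/491, 1527/491]
P' = [5905/491 -3635/491 9408/491; -3635/491 6566/491 -10079/491; 9408/491 -10079/491 19478/491]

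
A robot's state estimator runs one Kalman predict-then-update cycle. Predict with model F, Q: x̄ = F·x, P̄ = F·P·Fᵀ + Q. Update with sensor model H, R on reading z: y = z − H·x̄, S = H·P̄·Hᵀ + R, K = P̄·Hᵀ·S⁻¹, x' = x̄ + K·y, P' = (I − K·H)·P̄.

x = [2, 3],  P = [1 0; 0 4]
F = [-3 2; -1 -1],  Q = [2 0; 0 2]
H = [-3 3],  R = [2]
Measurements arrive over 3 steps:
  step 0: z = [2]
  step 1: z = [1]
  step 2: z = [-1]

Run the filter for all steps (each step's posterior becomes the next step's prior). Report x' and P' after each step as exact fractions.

step 0: x̄ = F·x = [0, -5]
step 0: P̄ = F·P·Fᵀ + Q = [27 -5; -5 7]
step 0: y = z − H·x̄ = [17]
step 0: S = H·P̄·Hᵀ + R = [398]
step 0: K = P̄·Hᵀ·S⁻¹ = [-48/199; 18/199]
step 0: x' = x̄ + K·y = [-816/199, -689/199]
step 0: P' = (I − K·H)·P̄ = [765/199 733/199; 733/199 745/199]
step 1: x̄ = F·x = [1070/199, 1505/199]
step 1: P̄ = F·P·Fᵀ + Q = [1467/199 1538/199; 1538/199 3374/199]
step 1: y = z − H·x̄ = [-1106/199]
step 1: S = H·P̄·Hᵀ + R = [16283/199]
step 1: K = P̄·Hᵀ·S⁻¹ = [213/16283; 5508/16283]
step 1: x' = x̄ + K·y = [86368/16283, 92533/16283]
step 1: P' = (I − K·H)·P̄ = [119808/16283 119950/16283; 119950/16283 123622/16283]
step 2: x̄ = F·x = [-74038/16283, -178901/16283]
step 2: P̄ = F·P·Fᵀ + Q = [165926/16283 232130/16283; 232130/16283 515896/16283]
step 2: y = z − H·x̄ = [298306/16283]
step 2: S = H·P̄·Hᵀ + R = [1990624/16283]
step 2: K = P̄·Hᵀ·S⁻¹ = [49653/497656; 425649/995312]
step 2: x' = x̄ + K·y = [-676585/248828, -1568773/497656]
step 2: P' = (I − K·H)·P̄ = [1116385/124414 2249321/248828; 2249321/248828 4640525/497656]

step 0: x' = [-816/199, -689/199], P' = [765/199 733/199; 733/199 745/199]
step 1: x' = [86368/16283, 92533/16283], P' = [119808/16283 119950/16283; 119950/16283 123622/16283]
step 2: x' = [-676585/248828, -1568773/497656], P' = [1116385/124414 2249321/248828; 2249321/248828 4640525/497656]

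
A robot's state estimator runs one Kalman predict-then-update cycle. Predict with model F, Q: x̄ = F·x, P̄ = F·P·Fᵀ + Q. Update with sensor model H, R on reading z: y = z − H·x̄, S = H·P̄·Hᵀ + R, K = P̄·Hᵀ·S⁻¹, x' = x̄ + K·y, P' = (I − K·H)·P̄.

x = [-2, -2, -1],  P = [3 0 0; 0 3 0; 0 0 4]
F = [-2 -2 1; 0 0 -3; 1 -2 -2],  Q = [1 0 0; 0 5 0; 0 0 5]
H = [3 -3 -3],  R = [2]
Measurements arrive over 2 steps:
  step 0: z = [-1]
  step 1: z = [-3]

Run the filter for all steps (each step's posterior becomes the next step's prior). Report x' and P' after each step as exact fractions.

step 0: x̄ = F·x = [7, 3, 4]
step 0: P̄ = F·P·Fᵀ + Q = [29 -12 -2; -12 41 24; -2 24 36]
step 0: y = z − H·x̄ = [-1]
step 0: S = H·P̄·Hᵀ + R = [1640]
step 0: K = P̄·Hᵀ·S⁻¹ = [129/1640; -231/1640; -93/820]
step 0: x' = x̄ + K·y = [11351/1640, 5151/1640, 3373/820]
step 0: P' = (I − K·H)·P̄ = [30919/1640 10119/1640 10357/820; 10119/1640 13879/1640 -1803/820; 10357/820 -1803/820 6111/410]
step 1: x̄ = F·x = [-13129/820, -10119/820, -12443/1640]
step 1: P̄ = F·P·Fᵀ + Q = [54449/410 7329/410 30693/820; 7329/410 57049/410 31443/820; 30693/820 31443/820 40231/1640]
step 1: y = z − H·x̄ = [-24189/1640]
step 1: S = H·P̄·Hᵀ + R = [3878599/1640]
step 1: K = P̄·Hᵀ·S⁻¹ = [381282/3878599; -785298/3878599; -125193/3878599]
step 1: x' = x̄ + K·y = [-67723831/3878599, -36280191/3878599, -27581167/3878599]
step 1: P' = (I − K·H)·P̄ = [426443527/3878599 251905488/3878599 174283851/3878599; 251905488/3878599 163651115/3878599 88777905/3878599; 174283851/3878599 88777905/3878599 85589408/3878599]

step 0: x' = [11351/1640, 5151/1640, 3373/820], P' = [30919/1640 10119/1640 10357/820; 10119/1640 13879/1640 -1803/820; 10357/820 -1803/820 6111/410]
step 1: x' = [-67723831/3878599, -36280191/3878599, -27581167/3878599], P' = [426443527/3878599 251905488/3878599 174283851/3878599; 251905488/3878599 163651115/3878599 88777905/3878599; 174283851/3878599 88777905/3878599 85589408/3878599]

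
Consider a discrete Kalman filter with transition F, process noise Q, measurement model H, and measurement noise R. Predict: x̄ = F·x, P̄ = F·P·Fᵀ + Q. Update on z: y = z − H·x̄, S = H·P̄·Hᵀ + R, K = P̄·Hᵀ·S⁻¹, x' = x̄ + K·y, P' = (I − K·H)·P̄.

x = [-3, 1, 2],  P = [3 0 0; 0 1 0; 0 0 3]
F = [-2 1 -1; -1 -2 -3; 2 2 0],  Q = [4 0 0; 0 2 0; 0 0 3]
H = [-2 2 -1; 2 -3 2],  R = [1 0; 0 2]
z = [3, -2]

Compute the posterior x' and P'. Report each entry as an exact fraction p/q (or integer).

x̄ = F·x = [5, -5, -4]
P̄ = F·P·Fᵀ + Q = [20 13 -10; 13 36 -10; -10 -10 19]
y = z − H·x̄ = [19, -19]
S = H·P̄·Hᵀ + R = [140 -214; -214 366]
K = P̄·Hᵀ·S⁻¹ = [-2765/2722 -879/1361; -333/1361 -574/1361; 1659/2722 1327/2722]
x' = x̄ + K·y = [-5523/2722, -2226/1361, -2290/1361]
P' = (I − K·H)·P̄ = [4989/1361 5455/1361 4629/2722; 5455/1361 9096/1361 7615/1361; 4629/2722 7615/1361 19543/2722]

x' = [-5523/2722, -2226/1361, -2290/1361]
P' = [4989/1361 5455/1361 4629/2722; 5455/1361 9096/1361 7615/1361; 4629/2722 7615/1361 19543/2722]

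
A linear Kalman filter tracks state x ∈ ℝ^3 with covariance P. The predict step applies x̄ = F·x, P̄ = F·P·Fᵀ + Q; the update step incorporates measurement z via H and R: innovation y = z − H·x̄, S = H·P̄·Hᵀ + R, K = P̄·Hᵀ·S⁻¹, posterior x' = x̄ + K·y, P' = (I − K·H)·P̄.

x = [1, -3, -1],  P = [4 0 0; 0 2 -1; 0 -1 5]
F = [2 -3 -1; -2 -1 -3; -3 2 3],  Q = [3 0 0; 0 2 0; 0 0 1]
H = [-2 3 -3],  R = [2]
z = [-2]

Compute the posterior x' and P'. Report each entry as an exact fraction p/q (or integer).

x̄ = F·x = [12, 4, -12]
P̄ = F·P·Fᵀ + Q = [36 -5 -40; -5 59 -16; -40 -16 78]
y = z − H·x̄ = [-26]
S = H·P̄·Hᵀ + R = [1247]
K = P̄·Hᵀ·S⁻¹ = [33/1247; 235/1247; -202/1247]
x' = x̄ + K·y = [14106/1247, -1122/1247, -9712/1247]
P' = (I − K·H)·P̄ = [43803/1247 -13990/1247 -43214/1247; -13990/1247 18348/1247 27518/1247; -43214/1247 27518/1247 56462/1247]

x' = [14106/1247, -1122/1247, -9712/1247]
P' = [43803/1247 -13990/1247 -43214/1247; -13990/1247 18348/1247 27518/1247; -43214/1247 27518/1247 56462/1247]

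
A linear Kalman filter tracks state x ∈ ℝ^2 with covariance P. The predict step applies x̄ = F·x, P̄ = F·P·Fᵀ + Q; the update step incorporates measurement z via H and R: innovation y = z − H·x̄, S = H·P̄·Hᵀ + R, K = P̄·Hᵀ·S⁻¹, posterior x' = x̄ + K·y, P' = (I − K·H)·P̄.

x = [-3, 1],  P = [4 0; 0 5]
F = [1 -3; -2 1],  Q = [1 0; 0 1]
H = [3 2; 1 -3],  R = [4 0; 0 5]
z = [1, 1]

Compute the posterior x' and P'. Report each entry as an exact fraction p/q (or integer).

x' = [30089/71965, -3037/71965]
P' = [32976/71965 -10738/71965; -10738/71965 28419/71965]

x̄ = F·x = [-6, 7]
P̄ = F·P·Fᵀ + Q = [50 -23; -23 22]
y = z − H·x̄ = [5, 28]
S = H·P̄·Hᵀ + R = [266 179; 179 391]
K = P̄·Hᵀ·S⁻¹ = [19363/71965 13038/71965; 6156/71965 -19199/71965]
x' = x̄ + K·y = [30089/71965, -3037/71965]
P' = (I − K·H)·P̄ = [32976/71965 -10738/71965; -10738/71965 28419/71965]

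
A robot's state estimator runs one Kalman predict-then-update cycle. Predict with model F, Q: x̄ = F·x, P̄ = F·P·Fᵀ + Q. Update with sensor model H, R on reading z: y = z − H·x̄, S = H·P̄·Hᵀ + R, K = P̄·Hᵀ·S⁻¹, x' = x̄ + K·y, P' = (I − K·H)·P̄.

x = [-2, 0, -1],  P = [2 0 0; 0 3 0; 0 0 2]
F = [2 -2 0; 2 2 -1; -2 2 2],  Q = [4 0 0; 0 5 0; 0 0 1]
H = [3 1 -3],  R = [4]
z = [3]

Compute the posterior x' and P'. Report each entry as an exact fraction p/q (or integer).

x' = [-76/211, -543/211, -460/211]
P' = [968/211 -1324/211 484/211; -1324/211 22563/844 2205/844; 484/211 2205/844 2867/844]

x̄ = F·x = [-4, -3, 2]
P̄ = F·P·Fᵀ + Q = [24 -4 -20; -4 27 0; -20 0 29]
y = z − H·x̄ = [24]
S = H·P̄·Hᵀ + R = [844]
K = P̄·Hᵀ·S⁻¹ = [32/211; 15/844; -147/844]
x' = x̄ + K·y = [-76/211, -543/211, -460/211]
P' = (I − K·H)·P̄ = [968/211 -1324/211 484/211; -1324/211 22563/844 2205/844; 484/211 2205/844 2867/844]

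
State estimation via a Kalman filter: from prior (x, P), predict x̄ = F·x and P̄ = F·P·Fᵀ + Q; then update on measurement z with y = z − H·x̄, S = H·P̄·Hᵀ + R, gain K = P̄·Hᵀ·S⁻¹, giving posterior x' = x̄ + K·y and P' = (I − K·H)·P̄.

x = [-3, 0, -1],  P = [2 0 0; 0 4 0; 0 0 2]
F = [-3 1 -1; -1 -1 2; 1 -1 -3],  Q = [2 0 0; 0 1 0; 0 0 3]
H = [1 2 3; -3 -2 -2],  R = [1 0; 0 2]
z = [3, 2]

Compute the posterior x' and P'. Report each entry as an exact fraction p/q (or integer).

x' = [-4849/3157, 138/3157, 9155/6314]
P' = [5111/3157 -13168/3157 6795/3157; -13168/3157 46593/3157 -26717/3157; 6795/3157 -26717/3157 32033/6314]

x̄ = F·x = [10, 1, 0]
P̄ = F·P·Fᵀ + Q = [26 -2 -4; -2 15 -10; -4 -10 27]
y = z − H·x̄ = [-9, 34]
S = H·P̄·Hᵀ + R = [178 -140; -140 252]
K = P̄·Hᵀ·S⁻¹ = [-120/451 -2587/6314; -19/451 -124/3157; 403/902 508/3157]
x' = x̄ + K·y = [-4849/3157, 138/3157, 9155/6314]
P' = (I − K·H)·P̄ = [5111/3157 -13168/3157 6795/3157; -13168/3157 46593/3157 -26717/3157; 6795/3157 -26717/3157 32033/6314]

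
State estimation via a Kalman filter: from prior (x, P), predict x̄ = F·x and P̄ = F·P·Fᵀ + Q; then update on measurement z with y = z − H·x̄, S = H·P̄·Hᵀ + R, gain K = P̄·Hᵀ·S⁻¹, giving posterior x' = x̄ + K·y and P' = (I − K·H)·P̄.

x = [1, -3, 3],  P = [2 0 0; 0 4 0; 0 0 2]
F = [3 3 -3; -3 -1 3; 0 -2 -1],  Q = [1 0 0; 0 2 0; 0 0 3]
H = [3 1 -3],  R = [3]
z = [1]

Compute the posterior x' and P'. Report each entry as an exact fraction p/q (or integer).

x̄ = F·x = [-15, 9, 3]
P̄ = F·P·Fᵀ + Q = [73 -48 -18; -48 42 2; -18 2 21]
y = z − H·x̄ = [46]
S = H·P̄·Hᵀ + R = [915]
K = P̄·Hᵀ·S⁻¹ = [15/61; -36/305; -23/183]
x' = x̄ + K·y = [-225/61, 1089/305, -509/183]
P' = (I − K·H)·P̄ = [1078/61 -1308/61 627/61; -1308/61 8922/305 -706/61; 627/61 -706/61 1198/183]

x' = [-225/61, 1089/305, -509/183]
P' = [1078/61 -1308/61 627/61; -1308/61 8922/305 -706/61; 627/61 -706/61 1198/183]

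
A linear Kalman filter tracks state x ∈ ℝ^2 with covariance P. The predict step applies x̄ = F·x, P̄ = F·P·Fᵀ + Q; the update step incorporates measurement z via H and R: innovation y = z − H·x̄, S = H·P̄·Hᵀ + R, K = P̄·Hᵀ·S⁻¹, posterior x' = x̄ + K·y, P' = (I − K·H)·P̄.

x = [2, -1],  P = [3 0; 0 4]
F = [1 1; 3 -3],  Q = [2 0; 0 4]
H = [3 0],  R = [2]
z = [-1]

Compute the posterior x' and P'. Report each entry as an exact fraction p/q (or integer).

x' = [-25/83, 783/83]
P' = [18/83 -6/83; -6/83 5480/83]

x̄ = F·x = [1, 9]
P̄ = F·P·Fᵀ + Q = [9 -3; -3 67]
y = z − H·x̄ = [-4]
S = H·P̄·Hᵀ + R = [83]
K = P̄·Hᵀ·S⁻¹ = [27/83; -9/83]
x' = x̄ + K·y = [-25/83, 783/83]
P' = (I − K·H)·P̄ = [18/83 -6/83; -6/83 5480/83]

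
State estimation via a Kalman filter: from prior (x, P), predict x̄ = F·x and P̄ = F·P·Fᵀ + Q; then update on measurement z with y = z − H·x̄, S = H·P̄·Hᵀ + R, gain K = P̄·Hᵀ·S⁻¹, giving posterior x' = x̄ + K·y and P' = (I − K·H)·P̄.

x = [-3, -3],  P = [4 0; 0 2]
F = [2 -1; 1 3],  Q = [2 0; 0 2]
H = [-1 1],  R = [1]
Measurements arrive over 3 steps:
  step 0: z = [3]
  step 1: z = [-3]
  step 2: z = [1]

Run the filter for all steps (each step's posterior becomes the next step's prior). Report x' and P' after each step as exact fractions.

step 0: x̄ = F·x = [-3, -12]
step 0: P̄ = F·P·Fᵀ + Q = [20 2; 2 24]
step 0: y = z − H·x̄ = [12]
step 0: S = H·P̄·Hᵀ + R = [41]
step 0: K = P̄·Hᵀ·S⁻¹ = [-18/41; 22/41]
step 0: x' = x̄ + K·y = [-339/41, -228/41]
step 0: P' = (I − K·H)·P̄ = [496/41 478/41; 478/41 500/41]
step 1: x̄ = F·x = [-450/41, -1023/41]
step 1: P̄ = F·P·Fᵀ + Q = [654/41 1882/41; 1882/41 7946/41]
step 1: y = z − H·x̄ = [450/41]
step 1: S = H·P̄·Hᵀ + R = [4877/41]
step 1: K = P̄·Hᵀ·S⁻¹ = [1228/4877; 6064/4877]
step 1: x' = x̄ + K·y = [-40050/4877, -55131/4877]
step 1: P' = (I − K·H)·P̄ = [41014/4877 42242/4877; 42242/4877 48306/4877]
step 2: x̄ = F·x = [-24969/4877, -205443/4877]
step 2: P̄ = F·P·Fᵀ + Q = [53148/4877 148320/4877; 148320/4877 738974/4877]
step 2: y = z − H·x̄ = [185351/4877]
step 2: S = H·P̄·Hᵀ + R = [500359/4877]
step 2: K = P̄·Hᵀ·S⁻¹ = [95172/500359; 590654/500359]
step 2: x' = x̄ + K·y = [1055313/500359, 1370321/500359]
step 2: P' = (I − K·H)·P̄ = [3595524/500359 3690696/500359; 3690696/500359 4281350/500359]

step 0: x' = [-339/41, -228/41], P' = [496/41 478/41; 478/41 500/41]
step 1: x' = [-40050/4877, -55131/4877], P' = [41014/4877 42242/4877; 42242/4877 48306/4877]
step 2: x' = [1055313/500359, 1370321/500359], P' = [3595524/500359 3690696/500359; 3690696/500359 4281350/500359]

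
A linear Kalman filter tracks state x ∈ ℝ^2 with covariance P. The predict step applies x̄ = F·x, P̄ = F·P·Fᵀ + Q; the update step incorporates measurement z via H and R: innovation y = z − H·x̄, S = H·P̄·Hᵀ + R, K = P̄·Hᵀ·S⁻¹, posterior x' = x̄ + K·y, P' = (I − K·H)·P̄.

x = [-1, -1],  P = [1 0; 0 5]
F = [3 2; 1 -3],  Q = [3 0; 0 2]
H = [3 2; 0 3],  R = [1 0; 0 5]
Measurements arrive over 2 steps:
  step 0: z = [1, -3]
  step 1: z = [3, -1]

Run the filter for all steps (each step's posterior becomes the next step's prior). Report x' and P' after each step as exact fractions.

step 0: x' = [8933/9512, -9047/9512], P' = [23563/66584 -24345/66584; -24345/66584 36555/66584]
step 1: x' = [15415754/14732261, -19015397/235716176], P' = [4643193/14732261 -4710540/14732261; -4710540/14732261 116375245/235716176]

step 0: x̄ = F·x = [-5, 2]
step 0: P̄ = F·P·Fᵀ + Q = [32 -27; -27 48]
step 0: y = z − H·x̄ = [12, -9]
step 0: S = H·P̄·Hᵀ + R = [157 45; 45 437]
step 0: K = P̄·Hᵀ·S⁻¹ = [21999/66584 -14607/66584; 75/66584 21933/66584]
step 0: x' = x̄ + K·y = [8933/9512, -9047/9512]
step 0: P' = (I − K·H)·P̄ = [23563/66584 -24345/66584; -24345/66584 36555/66584]
step 1: x̄ = F·x = [8705/9512, 18037/4756]
step 1: P̄ = F·P·Fᵀ + Q = [265899/66584 10887/33292; 10887/33292 157949/16646]
step 1: y = z − H·x̄ = [-69727/9512, -58867/4756]
step 1: S = H·P̄·Hᵀ + R = [5248147/66584 1993371/33292; 1993371/33292 1504771/16646]
step 1: K = P̄·Hᵀ·S⁻¹ = [4508499/14732261 -2826324/14732261; 3322285/117858088 69825147/235716176]
step 1: x' = x̄ + K·y = [15415754/14732261, -19015397/235716176]
step 1: P' = (I − K·H)·P̄ = [4643193/14732261 -4710540/14732261; -4710540/14732261 116375245/235716176]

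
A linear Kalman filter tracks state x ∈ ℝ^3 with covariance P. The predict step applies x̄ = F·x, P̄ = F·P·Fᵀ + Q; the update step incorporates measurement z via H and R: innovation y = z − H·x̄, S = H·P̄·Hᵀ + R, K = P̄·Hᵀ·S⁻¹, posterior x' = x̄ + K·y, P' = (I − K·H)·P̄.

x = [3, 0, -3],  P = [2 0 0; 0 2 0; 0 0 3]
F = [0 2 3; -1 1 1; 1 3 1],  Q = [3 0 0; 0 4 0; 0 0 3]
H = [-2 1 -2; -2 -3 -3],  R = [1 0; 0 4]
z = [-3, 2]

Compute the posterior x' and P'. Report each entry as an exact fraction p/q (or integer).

x' = [-191599/52824, -123407/52824, 70315/17608]
P' = [307273/52824 69833/52824 -89437/17608; 69833/52824 31441/52824 -20533/17608; -89437/17608 -20533/17608 80891/17608]

x̄ = F·x = [-9, -6, 0]
P̄ = F·P·Fᵀ + Q = [38 13 21; 13 11 7; 21 7 26]
y = z − H·x̄ = [-15, -34]
S = H·P̄·Hᵀ + R = [356 558; 558 1023]
K = P̄·Hᵀ·S⁻¹ = [-87/568 -2389/26412; 161/568 -6149/26412; -111/568 -275/8804]
x' = x̄ + K·y = [-191599/52824, -123407/52824, 70315/17608]
P' = (I − K·H)·P̄ = [307273/52824 69833/52824 -89437/17608; 69833/52824 31441/52824 -20533/17608; -89437/17608 -20533/17608 80891/17608]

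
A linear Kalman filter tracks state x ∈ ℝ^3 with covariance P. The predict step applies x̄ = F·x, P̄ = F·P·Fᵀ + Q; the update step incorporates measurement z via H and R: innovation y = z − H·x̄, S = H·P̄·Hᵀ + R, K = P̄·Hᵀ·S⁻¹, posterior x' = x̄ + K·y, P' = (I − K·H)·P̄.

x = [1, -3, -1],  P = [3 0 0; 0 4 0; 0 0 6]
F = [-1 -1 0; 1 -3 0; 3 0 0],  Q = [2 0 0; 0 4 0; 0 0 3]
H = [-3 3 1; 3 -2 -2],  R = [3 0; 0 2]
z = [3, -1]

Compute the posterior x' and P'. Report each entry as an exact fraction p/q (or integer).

x' = [67/48, 1075/432, 3/64]
P' = [57/20 163/60 99/80; 163/60 1771/540 27/80; 99/80 27/80 633/320]

x̄ = F·x = [2, 10, 3]
P̄ = F·P·Fᵀ + Q = [9 9 -9; 9 43 9; -9 9 30]
y = z − H·x̄ = [-24, 19]
S = H·P̄·Hᵀ + R = [447 -417; -417 447]
K = P̄·Hᵀ·S⁻¹ = [67/240 77/240; 1459/2160 989/2160; -77/320 -147/320]
x' = x̄ + K·y = [67/48, 1075/432, 3/64]
P' = (I − K·H)·P̄ = [57/20 163/60 99/80; 163/60 1771/540 27/80; 99/80 27/80 633/320]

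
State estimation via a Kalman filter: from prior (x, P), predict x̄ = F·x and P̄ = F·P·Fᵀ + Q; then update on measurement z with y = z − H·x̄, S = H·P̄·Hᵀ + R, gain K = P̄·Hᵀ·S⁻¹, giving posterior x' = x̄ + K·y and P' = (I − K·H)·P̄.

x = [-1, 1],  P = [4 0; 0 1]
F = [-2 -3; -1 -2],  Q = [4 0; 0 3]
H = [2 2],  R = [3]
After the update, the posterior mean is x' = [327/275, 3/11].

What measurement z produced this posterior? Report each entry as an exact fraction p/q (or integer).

x̄ = F·x = [-1, -1]
P̄ = F·P·Fᵀ + Q = [29 14; 14 11]
S = H·P̄·Hᵀ + R = [275]
K = P̄·Hᵀ·S⁻¹ = [86/275; 2/11]
x' − x̄ = [602/275, 14/11] = K·y
y = (KᵀK)⁻¹·Kᵀ·(x' − x̄) = [7]
z = y + H·x̄ = [7] + [-4] = [3]

z = [3]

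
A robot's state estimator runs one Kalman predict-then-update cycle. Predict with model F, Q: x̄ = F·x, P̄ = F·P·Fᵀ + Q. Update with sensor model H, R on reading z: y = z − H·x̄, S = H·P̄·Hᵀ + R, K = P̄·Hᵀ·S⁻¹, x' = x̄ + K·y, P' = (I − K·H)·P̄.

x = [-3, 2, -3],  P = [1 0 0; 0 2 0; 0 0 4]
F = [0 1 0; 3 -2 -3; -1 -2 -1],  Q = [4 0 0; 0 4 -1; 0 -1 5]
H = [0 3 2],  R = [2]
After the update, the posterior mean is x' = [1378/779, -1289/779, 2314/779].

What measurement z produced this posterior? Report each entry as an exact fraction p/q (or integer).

x̄ = F·x = [2, -4, 2]
P̄ = F·P·Fᵀ + Q = [6 -4 -4; -4 57 16; -4 16 18]
S = H·P̄·Hᵀ + R = [779]
K = P̄·Hᵀ·S⁻¹ = [-20/779; 203/779; 84/779]
x' − x̄ = [-180/779, 1827/779, 756/779] = K·y
y = (KᵀK)⁻¹·Kᵀ·(x' − x̄) = [9]
z = y + H·x̄ = [9] + [-8] = [1]

z = [1]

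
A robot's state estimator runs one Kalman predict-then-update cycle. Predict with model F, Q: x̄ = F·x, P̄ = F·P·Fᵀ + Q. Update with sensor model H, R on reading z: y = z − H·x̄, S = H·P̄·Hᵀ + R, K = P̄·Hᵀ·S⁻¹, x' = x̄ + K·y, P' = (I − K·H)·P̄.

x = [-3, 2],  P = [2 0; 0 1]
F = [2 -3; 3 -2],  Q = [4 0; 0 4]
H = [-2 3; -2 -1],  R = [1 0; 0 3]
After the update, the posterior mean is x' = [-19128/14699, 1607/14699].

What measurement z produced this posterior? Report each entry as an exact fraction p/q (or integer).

x̄ = F·x = [-12, -13]
P̄ = F·P·Fᵀ + Q = [21 18; 18 26]
S = H·P̄·Hᵀ + R = [103 -66; -66 185]
K = P̄·Hᵀ·S⁻¹ = [-1740/14699 -5388/14699; 3678/14699 -3614/14699]
x' − x̄ = [157260/14699, 192694/14699] = K·y
y = (KᵀK)⁻¹·Kᵀ·(x' − x̄) = [18, -35]
z = y + H·x̄ = [18, -35] + [-15, 37] = [3, 2]

z = [3, 2]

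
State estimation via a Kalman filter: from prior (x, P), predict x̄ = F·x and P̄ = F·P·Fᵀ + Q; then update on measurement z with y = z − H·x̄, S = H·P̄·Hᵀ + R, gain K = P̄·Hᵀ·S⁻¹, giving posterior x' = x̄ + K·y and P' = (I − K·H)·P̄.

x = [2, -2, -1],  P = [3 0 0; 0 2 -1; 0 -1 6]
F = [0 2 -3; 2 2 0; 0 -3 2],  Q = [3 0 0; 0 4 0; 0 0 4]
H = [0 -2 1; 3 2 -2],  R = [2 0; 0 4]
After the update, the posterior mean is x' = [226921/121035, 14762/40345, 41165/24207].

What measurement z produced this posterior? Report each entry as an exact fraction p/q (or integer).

z = [1, 3]

x̄ = F·x = [-1, 0, 4]
P̄ = F·P·Fᵀ + Q = [77 14 -61; 14 24 -16; -61 -16 58]
S = H·P̄·Hᵀ + R = [220 -575; -575 2053]
K = P̄·Hᵀ·S⁻¹ = [36358/121035 6529/24207; -20414/40345 -664/8069; -1111/24207 -4214/24207]
x' − x̄ = [347956/121035, 14762/40345, -55663/24207] = K·y
y = (KᵀK)⁻¹·Kᵀ·(x' − x̄) = [-3, 14]
z = y + H·x̄ = [-3, 14] + [4, -11] = [1, 3]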